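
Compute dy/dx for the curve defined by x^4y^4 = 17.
Apply d/dx to both sides, remembering that y depends on x. Each occurrence of y therefore brings in a y' = dy/dx via the chain rule.

With F(x, y) equal to the left-hand side minus the right, differentiate F term by term:
  d/dx[x^4y^4] = 4x^4y^3·y' + 4x^3y^4
  d/dx[-17] = 0
Adding these up, d/dx[F] = 0 becomes
  (4x^3y^4) + (4x^4y^3)·y' = 0,
so isolating y',
  dy/dx = -(4x^3y^4)/(4x^4y^3) = -y/x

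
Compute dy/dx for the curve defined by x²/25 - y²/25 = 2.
Apply d/dx to both sides, remembering that y depends on x. Each occurrence of y therefore brings in a y' = dy/dx via the chain rule.

With F(x, y) equal to the left-hand side minus the right, differentiate F term by term:
  d/dx[x^2/25] = 2x/25
  d/dx[-y^2/25] = -2y·y'/25
  d/dx[-2] = 0
Adding these up, d/dx[F] = 0 becomes
  (2x/25) + (-2y/25)·y' = 0,
so isolating y',
  dy/dx = -(2x/25)/(-2y/25) = x/y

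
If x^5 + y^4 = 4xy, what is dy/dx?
Take d/dx of both sides. Since y is implicitly a function of x, the chain rule attaches a y' = dy/dx factor whenever we differentiate through y.

Set F(x, y) = (left side) − (right side), so the curve is F = 0. Differentiating each term of F:
  d/dx[x^5] = 5x^4
  d/dx[-4xy] = -4x·y' - 4y
  d/dx[y^4] = 4y^3·y'

Collecting, the y'-free part is the partial derivative in x and the y' coefficient is the partial derivative in y:
  ∂F/∂x = 5x^4 - 4y
  ∂F/∂y = -4x + 4y^3

so d/dx[F(x, y(x))] = ∂F/∂x + (∂F/∂y)·y' = 0. Rearranging,
  dy/dx = -(∂F/∂x)/(∂F/∂y) = -(5x^4 - 4y)/(-4x + 4y^3) = (5x^4/4 - y)/(x - y^3)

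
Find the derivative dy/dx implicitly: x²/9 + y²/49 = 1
Apply d/dx to both sides, remembering that y depends on x. Each occurrence of y therefore brings in a y' = dy/dx via the chain rule.

With F(x, y) equal to the left-hand side minus the right, differentiate F term by term:
  d/dx[x^2/9] = 2x/9
  d/dx[y^2/49] = 2y·y'/49
  d/dx[-1] = 0
Adding these up, d/dx[F] = 0 becomes
  (2x/9) + (2y/49)·y' = 0,
so isolating y',
  dy/dx = -(2x/9)/(2y/49) = -49x/(9y)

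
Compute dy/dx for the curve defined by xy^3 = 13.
Differentiate both sides with respect to x, treating y as y(x). By the chain rule, any term containing y contributes a factor of y' = dy/dx when we differentiate it.

Move every term to one side and write the relation as F(x, y) = 0. Term by term,
  d/dx[xy^3] = 3xy^2·y' + y^3
  d/dx[-13] = 0

The pieces without y' make up ∂F/∂x and the coefficient of y' is ∂F/∂y:
  ∂F/∂x = y^3,
  ∂F/∂y = 3xy^2.

Since d/dx[F] = ∂F/∂x + (∂F/∂y)·y' = 0, solve for y':
  (∂F/∂y)·y' = -∂F/∂x
  dy/dx = -(∂F/∂x)/(∂F/∂y) = -(y^3)/(3xy^2) = -y/(3x)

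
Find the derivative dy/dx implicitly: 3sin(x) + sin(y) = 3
Differentiate the relation implicitly: treat y = y(x) and apply the chain rule, so every y-derivative picks up a y' = dy/dx factor.

With everything moved to the left-hand side, differentiate term by term:
  d/dx[3sin(x)] = 3cos(x)
  d/dx[sin(y)] = y'·cos(y)
  d/dx[-3] = 0

Separating the contributions that come from x directly and those that come through y:
  without y':      3cos(x)
  multiplying y':  cos(y)

so (3cos(x)) + (cos(y))·y' = 0, and therefore
  dy/dx = -(3cos(x))/(cos(y)) = -3cos(x)/cos(y)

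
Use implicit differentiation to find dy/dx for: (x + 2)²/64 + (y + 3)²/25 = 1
Apply d/dx to both sides, remembering that y depends on x. Each occurrence of y therefore brings in a y' = dy/dx via the chain rule.

With F(x, y) equal to the left-hand side minus the right, differentiate F term by term:
  d/dx[(x + 2)^2/64] = x/32 + 1/16
  d/dx[(y + 3)^2/25] = 2·y'(y + 3)/25
  d/dx[-1] = 0
Adding these up, d/dx[F] = 0 becomes
  (x/32 + 1/16) + (2y/25 + 6/25)·y' = 0,
so isolating y',
  dy/dx = -(x/32 + 1/16)/(2y/25 + 6/25)
        = -((x + 2)/32)/(2(y + 3)/25) = 25(-x - 2)/(64(y + 3))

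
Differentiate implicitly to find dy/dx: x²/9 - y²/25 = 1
Apply d/dx to both sides, remembering that y depends on x. Each occurrence of y therefore brings in a y' = dy/dx via the chain rule.

With F(x, y) equal to the left-hand side minus the right, differentiate F term by term:
  d/dx[x^2/9] = 2x/9
  d/dx[-y^2/25] = -2y·y'/25
  d/dx[-1] = 0
Adding these up, d/dx[F] = 0 becomes
  (2x/9) + (-2y/25)·y' = 0,
so isolating y',
  dy/dx = -(2x/9)/(-2y/25) = 25x/(9y)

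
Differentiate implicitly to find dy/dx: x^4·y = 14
Differentiate the relation implicitly: treat y = y(x) and apply the chain rule, so every y-derivative picks up a y' = dy/dx factor.

With everything moved to the left-hand side, differentiate term by term:
  d/dx[x^4y] = x^4·y' + 4x^3y
  d/dx[-14] = 0

Separating the contributions that come from x directly and those that come through y:
  without y':      4x^3y
  multiplying y':  x^4

so (4x^3y) + (x^4)·y' = 0, and therefore
  dy/dx = -(4x^3y)/(x^4) = -4y/x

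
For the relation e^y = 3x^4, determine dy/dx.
Differentiate the relation implicitly: treat y = y(x) and apply the chain rule, so every y-derivative picks up a y' = dy/dx factor.

With everything moved to the left-hand side, differentiate term by term:
  d/dx[-3x^4] = -12x^3
  d/dx[e^(y)] = y'·e^(y)

Separating the contributions that come from x directly and those that come through y:
  without y':      -12x^3
  multiplying y':  e^(y)

so (-12x^3) + (e^(y))·y' = 0, and therefore
  dy/dx = -(-12x^3)/(e^(y)) = 12x^3e^(-y)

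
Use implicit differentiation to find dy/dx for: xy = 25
Differentiate the relation implicitly: treat y = y(x) and apply the chain rule, so every y-derivative picks up a y' = dy/dx factor.

With everything moved to the left-hand side, differentiate term by term:
  d/dx[xy] = x·y' + y
  d/dx[-25] = 0

Separating the contributions that come from x directly and those that come through y:
  without y':      y
  multiplying y':  x

so (y) + (x)·y' = 0, and therefore
  dy/dx = -(y)/(x) = -y/x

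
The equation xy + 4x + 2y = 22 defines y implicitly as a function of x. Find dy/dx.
Take d/dx of both sides. Since y is implicitly a function of x, the chain rule attaches a y' = dy/dx factor whenever we differentiate through y.

Set F(x, y) = (left side) − (right side), so the curve is F = 0. Differentiating each term of F:
  d/dx[xy] = x·y' + y
  d/dx[4x] = 4
  d/dx[2y] = 2·y'
  d/dx[-22] = 0

Collecting, the y'-free part is the partial derivative in x and the y' coefficient is the partial derivative in y:
  ∂F/∂x = y + 4
  ∂F/∂y = x + 2

so d/dx[F(x, y(x))] = ∂F/∂x + (∂F/∂y)·y' = 0. Rearranging,
  dy/dx = -(∂F/∂x)/(∂F/∂y) = -(y + 4)/(x + 2) = (-y - 4)/(x + 2)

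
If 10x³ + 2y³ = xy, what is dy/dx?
Apply d/dx to both sides, remembering that y depends on x. Each occurrence of y therefore brings in a y' = dy/dx via the chain rule.

With F(x, y) equal to the left-hand side minus the right, differentiate F term by term:
  d/dx[10x^3] = 30x^2
  d/dx[-xy] = -x·y' - y
  d/dx[2y^3] = 6y^2·y'
Adding these up, d/dx[F] = 0 becomes
  (30x^2 - y) + (-x + 6y^2)·y' = 0,
so isolating y',
  dy/dx = -(30x^2 - y)/(-x + 6y^2) = (30x^2 - y)/(x - 6y^2)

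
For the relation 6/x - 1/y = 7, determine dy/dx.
Differentiate the relation implicitly: treat y = y(x) and apply the chain rule, so every y-derivative picks up a y' = dy/dx factor.

With everything moved to the left-hand side, differentiate term by term:
  d/dx[-1/y] = y'/y^2
  d/dx[6/x] = -6/x^2
  d/dx[-7] = 0

Separating the contributions that come from x directly and those that come through y:
  without y':      -6/x^2
  multiplying y':  y^(-2)

so (-6/x^2) + (y^(-2))·y' = 0, and therefore
  dy/dx = -(-6/x^2)/(y^(-2)) = 6y^2/x^2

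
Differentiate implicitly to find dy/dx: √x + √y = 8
Differentiate the relation implicitly: treat y = y(x) and apply the chain rule, so every y-derivative picks up a y' = dy/dx factor.

With everything moved to the left-hand side, differentiate term by term:
  d/dx[√(x)] = 1/(2√(x))
  d/dx[√(y)] = y'/(2√(y))
  d/dx[-8] = 0

Separating the contributions that come from x directly and those that come through y:
  without y':      1/(2√(x))
  multiplying y':  1/(2√(y))

so (1/(2√(x))) + (1/(2√(y)))·y' = 0, and therefore
  dy/dx = -(1/(2√(x)))/(1/(2√(y))) = -√(y)/√(x)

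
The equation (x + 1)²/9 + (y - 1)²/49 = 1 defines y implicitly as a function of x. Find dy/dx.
Apply d/dx to both sides, remembering that y depends on x. Each occurrence of y therefore brings in a y' = dy/dx via the chain rule.

With F(x, y) equal to the left-hand side minus the right, differentiate F term by term:
  d/dx[(x + 1)^2/9] = 2x/9 + 2/9
  d/dx[(y - 1)^2/49] = 2·y'(y - 1)/49
  d/dx[-1] = 0
Adding these up, d/dx[F] = 0 becomes
  (2x/9 + 2/9) + (2y/49 - 2/49)·y' = 0,
so isolating y',
  dy/dx = -(2x/9 + 2/9)/(2y/49 - 2/49)
        = -(2(x + 1)/9)/(2(y - 1)/49) = 49(-x - 1)/(9(y - 1))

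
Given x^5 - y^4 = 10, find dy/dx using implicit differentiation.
Take d/dx of both sides. Since y is implicitly a function of x, the chain rule attaches a y' = dy/dx factor whenever we differentiate through y.

Set F(x, y) = (left side) − (right side), so the curve is F = 0. Differentiating each term of F:
  d/dx[x^5] = 5x^4
  d/dx[-y^4] = -4y^3·y'
  d/dx[-10] = 0

Collecting, the y'-free part is the partial derivative in x and the y' coefficient is the partial derivative in y:
  ∂F/∂x = 5x^4
  ∂F/∂y = -4y^3

so d/dx[F(x, y(x))] = ∂F/∂x + (∂F/∂y)·y' = 0. Rearranging,
  dy/dx = -(∂F/∂x)/(∂F/∂y) = -(5x^4)/(-4y^3) = 5x^4/(4y^3)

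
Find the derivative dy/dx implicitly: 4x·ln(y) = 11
Differentiate both sides with respect to x, treating y as y(x). By the chain rule, any term containing y contributes a factor of y' = dy/dx when we differentiate it.

Move every term to one side and write the relation as F(x, y) = 0. Term by term,
  d/dx[4x·ln(y)] = 4x·y'/y + 4ln(y)
  d/dx[-11] = 0

The pieces without y' make up ∂F/∂x and the coefficient of y' is ∂F/∂y:
  ∂F/∂x = 4ln(y),
  ∂F/∂y = 4x/y.

Since d/dx[F] = ∂F/∂x + (∂F/∂y)·y' = 0, solve for y':
  (∂F/∂y)·y' = -∂F/∂x
  dy/dx = -(∂F/∂x)/(∂F/∂y) = -(4ln(y))/(4x/y) = -y·ln(y)/x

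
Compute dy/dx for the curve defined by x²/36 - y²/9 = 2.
Differentiate both sides with respect to x, treating y as y(x). By the chain rule, any term containing y contributes a factor of y' = dy/dx when we differentiate it.

Move every term to one side and write the relation as F(x, y) = 0. Term by term,
  d/dx[x^2/36] = x/18
  d/dx[-y^2/9] = -2y·y'/9
  d/dx[-2] = 0

The pieces without y' make up ∂F/∂x and the coefficient of y' is ∂F/∂y:
  ∂F/∂x = x/18,
  ∂F/∂y = -2y/9.

Since d/dx[F] = ∂F/∂x + (∂F/∂y)·y' = 0, solve for y':
  (∂F/∂y)·y' = -∂F/∂x
  dy/dx = -(∂F/∂x)/(∂F/∂y) = -(x/18)/(-2y/9) = x/(4y)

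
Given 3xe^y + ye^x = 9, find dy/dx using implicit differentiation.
Differentiate both sides with respect to x, treating y as y(x). By the chain rule, any term containing y contributes a factor of y' = dy/dx when we differentiate it.

Move every term to one side and write the relation as F(x, y) = 0. Term by term,
  d/dx[3x·e^(y)] = 3x·y'·e^(y) + 3e^(y)
  d/dx[y·e^(x)] = y·e^(x) + y'·e^(x)
  d/dx[-9] = 0

The pieces without y' make up ∂F/∂x and the coefficient of y' is ∂F/∂y:
  ∂F/∂x = y·e^(x) + 3e^(y),
  ∂F/∂y = 3x·e^(y) + e^(x).

Since d/dx[F] = ∂F/∂x + (∂F/∂y)·y' = 0, solve for y':
  (∂F/∂y)·y' = -∂F/∂x
  dy/dx = -(∂F/∂x)/(∂F/∂y) = -(y·e^(x) + 3e^(y))/(3x·e^(y) + e^(x)) = (-y·e^(x) - 3e^(y))/(3x·e^(y) + e^(x))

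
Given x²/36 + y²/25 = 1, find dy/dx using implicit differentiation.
Take d/dx of both sides. Since y is implicitly a function of x, the chain rule attaches a y' = dy/dx factor whenever we differentiate through y.

Set F(x, y) = (left side) − (right side), so the curve is F = 0. Differentiating each term of F:
  d/dx[x^2/36] = x/18
  d/dx[y^2/25] = 2y·y'/25
  d/dx[-1] = 0

Collecting, the y'-free part is the partial derivative in x and the y' coefficient is the partial derivative in y:
  ∂F/∂x = x/18
  ∂F/∂y = 2y/25

so d/dx[F(x, y(x))] = ∂F/∂x + (∂F/∂y)·y' = 0. Rearranging,
  dy/dx = -(∂F/∂x)/(∂F/∂y) = -(x/18)/(2y/25) = -25x/(36y)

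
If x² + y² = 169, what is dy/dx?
Apply d/dx to both sides, remembering that y depends on x. Each occurrence of y therefore brings in a y' = dy/dx via the chain rule.

With F(x, y) equal to the left-hand side minus the right, differentiate F term by term:
  d/dx[x^2] = 2x
  d/dx[y^2] = 2y·y'
  d/dx[-169] = 0
Adding these up, d/dx[F] = 0 becomes
  (2x) + (2y)·y' = 0,
so isolating y',
  dy/dx = -(2x)/(2y) = -x/y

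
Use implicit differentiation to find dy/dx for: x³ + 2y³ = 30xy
Take d/dx of both sides. Since y is implicitly a function of x, the chain rule attaches a y' = dy/dx factor whenever we differentiate through y.

Set F(x, y) = (left side) − (right side), so the curve is F = 0. Differentiating each term of F:
  d/dx[x^3] = 3x^2
  d/dx[-30xy] = -30x·y' - 30y
  d/dx[2y^3] = 6y^2·y'

Collecting, the y'-free part is the partial derivative in x and the y' coefficient is the partial derivative in y:
  ∂F/∂x = 3x^2 - 30y
  ∂F/∂y = -30x + 6y^2

so d/dx[F(x, y(x))] = ∂F/∂x + (∂F/∂y)·y' = 0. Rearranging,
  dy/dx = -(∂F/∂x)/(∂F/∂y) = -(3x^2 - 30y)/(-30x + 6y^2) = (x^2 - 10y)/(2(5x - y^2))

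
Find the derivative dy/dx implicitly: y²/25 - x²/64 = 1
Differentiate both sides with respect to x, treating y as y(x). By the chain rule, any term containing y contributes a factor of y' = dy/dx when we differentiate it.

Move every term to one side and write the relation as F(x, y) = 0. Term by term,
  d/dx[-x^2/64] = -x/32
  d/dx[y^2/25] = 2y·y'/25
  d/dx[-1] = 0

The pieces without y' make up ∂F/∂x and the coefficient of y' is ∂F/∂y:
  ∂F/∂x = -x/32,
  ∂F/∂y = 2y/25.

Since d/dx[F] = ∂F/∂x + (∂F/∂y)·y' = 0, solve for y':
  (∂F/∂y)·y' = -∂F/∂x
  dy/dx = -(∂F/∂x)/(∂F/∂y) = -(-x/32)/(2y/25) = 25x/(64y)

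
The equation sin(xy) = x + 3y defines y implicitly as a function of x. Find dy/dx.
Take d/dx of both sides. Since y is implicitly a function of x, the chain rule attaches a y' = dy/dx factor whenever we differentiate through y.

Set F(x, y) = (left side) − (right side), so the curve is F = 0. Differentiating each term of F:
  d/dx[-x] = -1
  d/dx[-3y] = -3·y'
  d/dx[sin(xy)] = (x·y' + y)·cos(xy)

Collecting, the y'-free part is the partial derivative in x and the y' coefficient is the partial derivative in y:
  ∂F/∂x = y·cos(xy) - 1
  ∂F/∂y = x·cos(xy) - 3

so d/dx[F(x, y(x))] = ∂F/∂x + (∂F/∂y)·y' = 0. Rearranging,
  dy/dx = -(∂F/∂x)/(∂F/∂y) = -(y·cos(xy) - 1)/(x·cos(xy) - 3) = (-y·cos(xy) + 1)/(x·cos(xy) - 3)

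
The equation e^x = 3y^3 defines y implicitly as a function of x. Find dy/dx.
Differentiate both sides with respect to x, treating y as y(x). By the chain rule, any term containing y contributes a factor of y' = dy/dx when we differentiate it.

Move every term to one side and write the relation as F(x, y) = 0. Term by term,
  d/dx[-3y^3] = -9y^2·y'
  d/dx[e^(x)] = e^(x)

The pieces without y' make up ∂F/∂x and the coefficient of y' is ∂F/∂y:
  ∂F/∂x = e^(x),
  ∂F/∂y = -9y^2.

Since d/dx[F] = ∂F/∂x + (∂F/∂y)·y' = 0, solve for y':
  (∂F/∂y)·y' = -∂F/∂x
  dy/dx = -(∂F/∂x)/(∂F/∂y) = -(e^(x))/(-9y^2) = e^(x)/(9y^2)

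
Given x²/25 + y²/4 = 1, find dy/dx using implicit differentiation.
Differentiate both sides with respect to x, treating y as y(x). By the chain rule, any term containing y contributes a factor of y' = dy/dx when we differentiate it.

Move every term to one side and write the relation as F(x, y) = 0. Term by term,
  d/dx[x^2/25] = 2x/25
  d/dx[y^2/4] = y·y'/2
  d/dx[-1] = 0

The pieces without y' make up ∂F/∂x and the coefficient of y' is ∂F/∂y:
  ∂F/∂x = 2x/25,
  ∂F/∂y = y/2.

Since d/dx[F] = ∂F/∂x + (∂F/∂y)·y' = 0, solve for y':
  (∂F/∂y)·y' = -∂F/∂x
  dy/dx = -(∂F/∂x)/(∂F/∂y) = -(2x/25)/(y/2) = -4x/(25y)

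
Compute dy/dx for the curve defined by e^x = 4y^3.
Differentiate the relation implicitly: treat y = y(x) and apply the chain rule, so every y-derivative picks up a y' = dy/dx factor.

With everything moved to the left-hand side, differentiate term by term:
  d/dx[-4y^3] = -12y^2·y'
  d/dx[e^(x)] = e^(x)

Separating the contributions that come from x directly and those that come through y:
  without y':      e^(x)
  multiplying y':  -12y^2

so (e^(x)) + (-12y^2)·y' = 0, and therefore
  dy/dx = -(e^(x))/(-12y^2) = e^(x)/(12y^2)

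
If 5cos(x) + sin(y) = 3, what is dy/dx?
Differentiate the relation implicitly: treat y = y(x) and apply the chain rule, so every y-derivative picks up a y' = dy/dx factor.

With everything moved to the left-hand side, differentiate term by term:
  d/dx[sin(y)] = y'·cos(y)
  d/dx[5cos(x)] = -5sin(x)
  d/dx[-3] = 0

Separating the contributions that come from x directly and those that come through y:
  without y':      -5sin(x)
  multiplying y':  cos(y)

so (-5sin(x)) + (cos(y))·y' = 0, and therefore
  dy/dx = -(-5sin(x))/(cos(y)) = 5sin(x)/cos(y)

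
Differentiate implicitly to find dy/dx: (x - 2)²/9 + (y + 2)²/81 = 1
Differentiate both sides with respect to x, treating y as y(x). By the chain rule, any term containing y contributes a factor of y' = dy/dx when we differentiate it.

Move every term to one side and write the relation as F(x, y) = 0. Term by term,
  d/dx[(x - 2)^2/9] = 2x/9 - 4/9
  d/dx[(y + 2)^2/81] = 2·y'(y + 2)/81
  d/dx[-1] = 0

The pieces without y' make up ∂F/∂x and the coefficient of y' is ∂F/∂y:
  ∂F/∂x = 2x/9 - 4/9,
  ∂F/∂y = 2y/81 + 4/81.

Since d/dx[F] = ∂F/∂x + (∂F/∂y)·y' = 0, solve for y':
  (∂F/∂y)·y' = -∂F/∂x
  dy/dx = -(∂F/∂x)/(∂F/∂y) = -(2x/9 - 4/9)/(2y/81 + 4/81)
        = -(2(x - 2)/9)/(2(y + 2)/81) = 9(2 - x)/(y + 2)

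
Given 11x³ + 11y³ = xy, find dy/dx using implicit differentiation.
Differentiate the relation implicitly: treat y = y(x) and apply the chain rule, so every y-derivative picks up a y' = dy/dx factor.

With everything moved to the left-hand side, differentiate term by term:
  d/dx[11x^3] = 33x^2
  d/dx[-xy] = -x·y' - y
  d/dx[11y^3] = 33y^2·y'

Separating the contributions that come from x directly and those that come through y:
  without y':      33x^2 - y
  multiplying y':  -x + 33y^2

so (33x^2 - y) + (-x + 33y^2)·y' = 0, and therefore
  dy/dx = -(33x^2 - y)/(-x + 33y^2) = (33x^2 - y)/(x - 33y^2)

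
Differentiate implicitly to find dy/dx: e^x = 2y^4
Take d/dx of both sides. Since y is implicitly a function of x, the chain rule attaches a y' = dy/dx factor whenever we differentiate through y.

Set F(x, y) = (left side) − (right side), so the curve is F = 0. Differentiating each term of F:
  d/dx[-2y^4] = -8y^3·y'
  d/dx[e^(x)] = e^(x)

Collecting, the y'-free part is the partial derivative in x and the y' coefficient is the partial derivative in y:
  ∂F/∂x = e^(x)
  ∂F/∂y = -8y^3

so d/dx[F(x, y(x))] = ∂F/∂x + (∂F/∂y)·y' = 0. Rearranging,
  dy/dx = -(∂F/∂x)/(∂F/∂y) = -(e^(x))/(-8y^3) = e^(x)/(8y^3)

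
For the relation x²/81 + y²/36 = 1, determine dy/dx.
Take d/dx of both sides. Since y is implicitly a function of x, the chain rule attaches a y' = dy/dx factor whenever we differentiate through y.

Set F(x, y) = (left side) − (right side), so the curve is F = 0. Differentiating each term of F:
  d/dx[x^2/81] = 2x/81
  d/dx[y^2/36] = y·y'/18
  d/dx[-1] = 0

Collecting, the y'-free part is the partial derivative in x and the y' coefficient is the partial derivative in y:
  ∂F/∂x = 2x/81
  ∂F/∂y = y/18

so d/dx[F(x, y(x))] = ∂F/∂x + (∂F/∂y)·y' = 0. Rearranging,
  dy/dx = -(∂F/∂x)/(∂F/∂y) = -(2x/81)/(y/18) = -4x/(9y)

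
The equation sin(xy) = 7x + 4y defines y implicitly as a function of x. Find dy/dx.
Differentiate the relation implicitly: treat y = y(x) and apply the chain rule, so every y-derivative picks up a y' = dy/dx factor.

With everything moved to the left-hand side, differentiate term by term:
  d/dx[-7x] = -7
  d/dx[-4y] = -4·y'
  d/dx[sin(xy)] = (x·y' + y)·cos(xy)

Separating the contributions that come from x directly and those that come through y:
  without y':      y·cos(xy) - 7
  multiplying y':  x·cos(xy) - 4

so (y·cos(xy) - 7) + (x·cos(xy) - 4)·y' = 0, and therefore
  dy/dx = -(y·cos(xy) - 7)/(x·cos(xy) - 4) = (-y·cos(xy) + 7)/(x·cos(xy) - 4)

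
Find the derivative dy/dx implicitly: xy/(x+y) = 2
Differentiate the relation implicitly: treat y = y(x) and apply the chain rule, so every y-derivative picks up a y' = dy/dx factor.

With everything moved to the left-hand side, differentiate term by term:
  d/dx[xy/(x + y)] = xy(-y' - 1)/(x + y)^2 + x·y'/(x + y) + y/(x + y)
  d/dx[-2] = 0

Separating the contributions that come from x directly and those that come through y:
  without y':      -xy/(x + y)^2 + y/(x + y)
  multiplying y':  -xy/(x + y)^2 + x/(x + y)

so (-xy/(x + y)^2 + y/(x + y)) + (-xy/(x + y)^2 + x/(x + y))·y' = 0, and therefore
  dy/dx = -(-xy/(x + y)^2 + y/(x + y))/(-xy/(x + y)^2 + x/(x + y))
        = -(y^2/(x + y)^2)/(x^2/(x + y)^2) = -y^2/x^2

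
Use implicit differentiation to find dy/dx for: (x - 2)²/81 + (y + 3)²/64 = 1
Differentiate both sides with respect to x, treating y as y(x). By the chain rule, any term containing y contributes a factor of y' = dy/dx when we differentiate it.

Move every term to one side and write the relation as F(x, y) = 0. Term by term,
  d/dx[(x - 2)^2/81] = 2x/81 - 4/81
  d/dx[(y + 3)^2/64] = y'(y + 3)/32
  d/dx[-1] = 0

The pieces without y' make up ∂F/∂x and the coefficient of y' is ∂F/∂y:
  ∂F/∂x = 2x/81 - 4/81,
  ∂F/∂y = y/32 + 3/32.

Since d/dx[F] = ∂F/∂x + (∂F/∂y)·y' = 0, solve for y':
  (∂F/∂y)·y' = -∂F/∂x
  dy/dx = -(∂F/∂x)/(∂F/∂y) = -(2x/81 - 4/81)/(y/32 + 3/32)
        = -(2(x - 2)/81)/((y + 3)/32) = 64(2 - x)/(81(y + 3))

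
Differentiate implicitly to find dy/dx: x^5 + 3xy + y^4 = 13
Apply d/dx to both sides, remembering that y depends on x. Each occurrence of y therefore brings in a y' = dy/dx via the chain rule.

With F(x, y) equal to the left-hand side minus the right, differentiate F term by term:
  d/dx[x^5] = 5x^4
  d/dx[3xy] = 3x·y' + 3y
  d/dx[y^4] = 4y^3·y'
  d/dx[-13] = 0
Adding these up, d/dx[F] = 0 becomes
  (5x^4 + 3y) + (3x + 4y^3)·y' = 0,
so isolating y',
  dy/dx = -(5x^4 + 3y)/(3x + 4y^3) = (-5x^4 - 3y)/(3x + 4y^3)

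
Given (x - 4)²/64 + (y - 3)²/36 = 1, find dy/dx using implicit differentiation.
Apply d/dx to both sides, remembering that y depends on x. Each occurrence of y therefore brings in a y' = dy/dx via the chain rule.

With F(x, y) equal to the left-hand side minus the right, differentiate F term by term:
  d/dx[(x - 4)^2/64] = x/32 - 1/8
  d/dx[(y - 3)^2/36] = y'(y - 3)/18
  d/dx[-1] = 0
Adding these up, d/dx[F] = 0 becomes
  (x/32 - 1/8) + (y/18 - 1/6)·y' = 0,
so isolating y',
  dy/dx = -(x/32 - 1/8)/(y/18 - 1/6)
        = -((x - 4)/32)/((y - 3)/18) = 9(4 - x)/(16(y - 3))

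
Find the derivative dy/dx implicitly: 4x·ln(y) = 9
Take d/dx of both sides. Since y is implicitly a function of x, the chain rule attaches a y' = dy/dx factor whenever we differentiate through y.

Set F(x, y) = (left side) − (right side), so the curve is F = 0. Differentiating each term of F:
  d/dx[4x·ln(y)] = 4x·y'/y + 4ln(y)
  d/dx[-9] = 0

Collecting, the y'-free part is the partial derivative in x and the y' coefficient is the partial derivative in y:
  ∂F/∂x = 4ln(y)
  ∂F/∂y = 4x/y

so d/dx[F(x, y(x))] = ∂F/∂x + (∂F/∂y)·y' = 0. Rearranging,
  dy/dx = -(∂F/∂x)/(∂F/∂y) = -(4ln(y))/(4x/y) = -y·ln(y)/x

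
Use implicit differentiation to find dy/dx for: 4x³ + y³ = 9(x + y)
Differentiate the relation implicitly: treat y = y(x) and apply the chain rule, so every y-derivative picks up a y' = dy/dx factor.

With everything moved to the left-hand side, differentiate term by term:
  d/dx[4x^3] = 12x^2
  d/dx[-9x] = -9
  d/dx[y^3] = 3y^2·y'
  d/dx[-9y] = -9·y'

Separating the contributions that come from x directly and those that come through y:
  without y':      12x^2 - 9
  multiplying y':  3y^2 - 9

so (12x^2 - 9) + (3y^2 - 9)·y' = 0, and therefore
  dy/dx = -(12x^2 - 9)/(3y^2 - 9) = (3 - 4x^2)/(y^2 - 3)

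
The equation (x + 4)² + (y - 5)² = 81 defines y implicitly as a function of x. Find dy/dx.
Differentiate both sides with respect to x, treating y as y(x). By the chain rule, any term containing y contributes a factor of y' = dy/dx when we differentiate it.

Move every term to one side and write the relation as F(x, y) = 0. Term by term,
  d/dx[(x + 4)^2] = 2x + 8
  d/dx[(y - 5)^2] = 2·y'(y - 5)
  d/dx[-81] = 0

The pieces without y' make up ∂F/∂x and the coefficient of y' is ∂F/∂y:
  ∂F/∂x = 2x + 8,
  ∂F/∂y = 2y - 10.

Since d/dx[F] = ∂F/∂x + (∂F/∂y)·y' = 0, solve for y':
  (∂F/∂y)·y' = -∂F/∂x
  dy/dx = -(∂F/∂x)/(∂F/∂y) = -(2x + 8)/(2y - 10) = (-x - 4)/(y - 5)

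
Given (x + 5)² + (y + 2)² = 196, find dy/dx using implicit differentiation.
Take d/dx of both sides. Since y is implicitly a function of x, the chain rule attaches a y' = dy/dx factor whenever we differentiate through y.

Set F(x, y) = (left side) − (right side), so the curve is F = 0. Differentiating each term of F:
  d/dx[(x + 5)^2] = 2x + 10
  d/dx[(y + 2)^2] = 2·y'(y + 2)
  d/dx[-196] = 0

Collecting, the y'-free part is the partial derivative in x and the y' coefficient is the partial derivative in y:
  ∂F/∂x = 2x + 10
  ∂F/∂y = 2y + 4

so d/dx[F(x, y(x))] = ∂F/∂x + (∂F/∂y)·y' = 0. Rearranging,
  dy/dx = -(∂F/∂x)/(∂F/∂y) = -(2x + 10)/(2y + 4) = (-x - 5)/(y + 2)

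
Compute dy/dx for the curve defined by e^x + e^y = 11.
Apply d/dx to both sides, remembering that y depends on x. Each occurrence of y therefore brings in a y' = dy/dx via the chain rule.

With F(x, y) equal to the left-hand side minus the right, differentiate F term by term:
  d/dx[e^(x)] = e^(x)
  d/dx[e^(y)] = y'·e^(y)
  d/dx[-11] = 0
Adding these up, d/dx[F] = 0 becomes
  (e^(x)) + (e^(y))·y' = 0,
so isolating y',
  dy/dx = -(e^(x))/(e^(y)) = -e^(x - y)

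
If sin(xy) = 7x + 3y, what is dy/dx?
Take d/dx of both sides. Since y is implicitly a function of x, the chain rule attaches a y' = dy/dx factor whenever we differentiate through y.

Set F(x, y) = (left side) − (right side), so the curve is F = 0. Differentiating each term of F:
  d/dx[-7x] = -7
  d/dx[-3y] = -3·y'
  d/dx[sin(xy)] = (x·y' + y)·cos(xy)

Collecting, the y'-free part is the partial derivative in x and the y' coefficient is the partial derivative in y:
  ∂F/∂x = y·cos(xy) - 7
  ∂F/∂y = x·cos(xy) - 3

so d/dx[F(x, y(x))] = ∂F/∂x + (∂F/∂y)·y' = 0. Rearranging,
  dy/dx = -(∂F/∂x)/(∂F/∂y) = -(y·cos(xy) - 7)/(x·cos(xy) - 3) = (-y·cos(xy) + 7)/(x·cos(xy) - 3)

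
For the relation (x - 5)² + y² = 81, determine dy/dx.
Take d/dx of both sides. Since y is implicitly a function of x, the chain rule attaches a y' = dy/dx factor whenever we differentiate through y.

Set F(x, y) = (left side) − (right side), so the curve is F = 0. Differentiating each term of F:
  d/dx[y^2] = 2y·y'
  d/dx[(x - 5)^2] = 2x - 10
  d/dx[-81] = 0

Collecting, the y'-free part is the partial derivative in x and the y' coefficient is the partial derivative in y:
  ∂F/∂x = 2x - 10
  ∂F/∂y = 2y

so d/dx[F(x, y(x))] = ∂F/∂x + (∂F/∂y)·y' = 0. Rearranging,
  dy/dx = -(∂F/∂x)/(∂F/∂y) = -(2x - 10)/(2y) = (5 - x)/y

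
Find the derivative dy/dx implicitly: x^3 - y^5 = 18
Apply d/dx to both sides, remembering that y depends on x. Each occurrence of y therefore brings in a y' = dy/dx via the chain rule.

With F(x, y) equal to the left-hand side minus the right, differentiate F term by term:
  d/dx[x^3] = 3x^2
  d/dx[-y^5] = -5y^4·y'
  d/dx[-18] = 0
Adding these up, d/dx[F] = 0 becomes
  (3x^2) + (-5y^4)·y' = 0,
so isolating y',
  dy/dx = -(3x^2)/(-5y^4) = 3x^2/(5y^4)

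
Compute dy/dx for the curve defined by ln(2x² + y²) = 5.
Differentiate the relation implicitly: treat y = y(x) and apply the chain rule, so every y-derivative picks up a y' = dy/dx factor.

With everything moved to the left-hand side, differentiate term by term:
  d/dx[ln(2x^2 + y^2)] = (4x + 2y·y')/(2x^2 + y^2)
  d/dx[-5] = 0

Separating the contributions that come from x directly and those that come through y:
  without y':      4x/(2x^2 + y^2)
  multiplying y':  2y/(2x^2 + y^2)

so (4x/(2x^2 + y^2)) + (2y/(2x^2 + y^2))·y' = 0, and therefore
  dy/dx = -(4x/(2x^2 + y^2))/(2y/(2x^2 + y^2)) = -2x/y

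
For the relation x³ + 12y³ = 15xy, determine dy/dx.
Differentiate both sides with respect to x, treating y as y(x). By the chain rule, any term containing y contributes a factor of y' = dy/dx when we differentiate it.

Move every term to one side and write the relation as F(x, y) = 0. Term by term,
  d/dx[x^3] = 3x^2
  d/dx[-15xy] = -15x·y' - 15y
  d/dx[12y^3] = 36y^2·y'

The pieces without y' make up ∂F/∂x and the coefficient of y' is ∂F/∂y:
  ∂F/∂x = 3x^2 - 15y,
  ∂F/∂y = -15x + 36y^2.

Since d/dx[F] = ∂F/∂x + (∂F/∂y)·y' = 0, solve for y':
  (∂F/∂y)·y' = -∂F/∂x
  dy/dx = -(∂F/∂x)/(∂F/∂y) = -(3x^2 - 15y)/(-15x + 36y^2) = (x^2 - 5y)/(5x - 12y^2)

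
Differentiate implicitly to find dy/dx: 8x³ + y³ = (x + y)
Apply d/dx to both sides, remembering that y depends on x. Each occurrence of y therefore brings in a y' = dy/dx via the chain rule.

With F(x, y) equal to the left-hand side minus the right, differentiate F term by term:
  d/dx[8x^3] = 24x^2
  d/dx[-x] = -1
  d/dx[y^3] = 3y^2·y'
  d/dx[-y] = -y'
Adding these up, d/dx[F] = 0 becomes
  (24x^2 - 1) + (3y^2 - 1)·y' = 0,
so isolating y',
  dy/dx = -(24x^2 - 1)/(3y^2 - 1) = (1 - 24x^2)/(3y^2 - 1)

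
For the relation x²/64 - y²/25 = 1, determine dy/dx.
Take d/dx of both sides. Since y is implicitly a function of x, the chain rule attaches a y' = dy/dx factor whenever we differentiate through y.

Set F(x, y) = (left side) − (right side), so the curve is F = 0. Differentiating each term of F:
  d/dx[x^2/64] = x/32
  d/dx[-y^2/25] = -2y·y'/25
  d/dx[-1] = 0

Collecting, the y'-free part is the partial derivative in x and the y' coefficient is the partial derivative in y:
  ∂F/∂x = x/32
  ∂F/∂y = -2y/25

so d/dx[F(x, y(x))] = ∂F/∂x + (∂F/∂y)·y' = 0. Rearranging,
  dy/dx = -(∂F/∂x)/(∂F/∂y) = -(x/32)/(-2y/25) = 25x/(64y)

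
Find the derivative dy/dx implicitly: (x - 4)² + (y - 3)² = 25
Differentiate both sides with respect to x, treating y as y(x). By the chain rule, any term containing y contributes a factor of y' = dy/dx when we differentiate it.

Move every term to one side and write the relation as F(x, y) = 0. Term by term,
  d/dx[(x - 4)^2] = 2x - 8
  d/dx[(y - 3)^2] = 2·y'(y - 3)
  d/dx[-25] = 0

The pieces without y' make up ∂F/∂x and the coefficient of y' is ∂F/∂y:
  ∂F/∂x = 2x - 8,
  ∂F/∂y = 2y - 6.

Since d/dx[F] = ∂F/∂x + (∂F/∂y)·y' = 0, solve for y':
  (∂F/∂y)·y' = -∂F/∂x
  dy/dx = -(∂F/∂x)/(∂F/∂y) = -(2x - 8)/(2y - 6) = (4 - x)/(y - 3)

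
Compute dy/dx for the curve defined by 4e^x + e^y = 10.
Take d/dx of both sides. Since y is implicitly a function of x, the chain rule attaches a y' = dy/dx factor whenever we differentiate through y.

Set F(x, y) = (left side) − (right side), so the curve is F = 0. Differentiating each term of F:
  d/dx[4e^(x)] = 4e^(x)
  d/dx[e^(y)] = y'·e^(y)
  d/dx[-10] = 0

Collecting, the y'-free part is the partial derivative in x and the y' coefficient is the partial derivative in y:
  ∂F/∂x = 4e^(x)
  ∂F/∂y = e^(y)

so d/dx[F(x, y(x))] = ∂F/∂x + (∂F/∂y)·y' = 0. Rearranging,
  dy/dx = -(∂F/∂x)/(∂F/∂y) = -(4e^(x))/(e^(y)) = -4e^(x - y)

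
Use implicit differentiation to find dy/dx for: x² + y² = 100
Differentiate the relation implicitly: treat y = y(x) and apply the chain rule, so every y-derivative picks up a y' = dy/dx factor.

With everything moved to the left-hand side, differentiate term by term:
  d/dx[x^2] = 2x
  d/dx[y^2] = 2y·y'
  d/dx[-100] = 0

Separating the contributions that come from x directly and those that come through y:
  without y':      2x
  multiplying y':  2y

so (2x) + (2y)·y' = 0, and therefore
  dy/dx = -(2x)/(2y) = -x/y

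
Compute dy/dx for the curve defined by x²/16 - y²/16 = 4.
Take d/dx of both sides. Since y is implicitly a function of x, the chain rule attaches a y' = dy/dx factor whenever we differentiate through y.

Set F(x, y) = (left side) − (right side), so the curve is F = 0. Differentiating each term of F:
  d/dx[x^2/16] = x/8
  d/dx[-y^2/16] = -y·y'/8
  d/dx[-4] = 0

Collecting, the y'-free part is the partial derivative in x and the y' coefficient is the partial derivative in y:
  ∂F/∂x = x/8
  ∂F/∂y = -y/8

so d/dx[F(x, y(x))] = ∂F/∂x + (∂F/∂y)·y' = 0. Rearranging,
  dy/dx = -(∂F/∂x)/(∂F/∂y) = -(x/8)/(-y/8) = x/y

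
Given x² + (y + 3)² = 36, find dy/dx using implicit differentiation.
Differentiate the relation implicitly: treat y = y(x) and apply the chain rule, so every y-derivative picks up a y' = dy/dx factor.

With everything moved to the left-hand side, differentiate term by term:
  d/dx[x^2] = 2x
  d/dx[(y + 3)^2] = 2·y'(y + 3)
  d/dx[-36] = 0

Separating the contributions that come from x directly and those that come through y:
  without y':      2x
  multiplying y':  2y + 6

so (2x) + (2y + 6)·y' = 0, and therefore
  dy/dx = -(2x)/(2y + 6) = -x/(y + 3)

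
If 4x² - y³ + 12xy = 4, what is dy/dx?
Differentiate the relation implicitly: treat y = y(x) and apply the chain rule, so every y-derivative picks up a y' = dy/dx factor.

With everything moved to the left-hand side, differentiate term by term:
  d/dx[4x^2] = 8x
  d/dx[12xy] = 12x·y' + 12y
  d/dx[-y^3] = -3y^2·y'
  d/dx[-4] = 0

Separating the contributions that come from x directly and those that come through y:
  without y':      8x + 12y
  multiplying y':  12x - 3y^2

so (8x + 12y) + (12x - 3y^2)·y' = 0, and therefore
  dy/dx = -(8x + 12y)/(12x - 3y^2) = 4(-2x - 3y)/(3(4x - y^2))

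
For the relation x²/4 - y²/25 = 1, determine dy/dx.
Apply d/dx to both sides, remembering that y depends on x. Each occurrence of y therefore brings in a y' = dy/dx via the chain rule.

With F(x, y) equal to the left-hand side minus the right, differentiate F term by term:
  d/dx[x^2/4] = x/2
  d/dx[-y^2/25] = -2y·y'/25
  d/dx[-1] = 0
Adding these up, d/dx[F] = 0 becomes
  (x/2) + (-2y/25)·y' = 0,
so isolating y',
  dy/dx = -(x/2)/(-2y/25) = 25x/(4y)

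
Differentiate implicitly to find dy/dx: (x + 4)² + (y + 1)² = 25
Differentiate both sides with respect to x, treating y as y(x). By the chain rule, any term containing y contributes a factor of y' = dy/dx when we differentiate it.

Move every term to one side and write the relation as F(x, y) = 0. Term by term,
  d/dx[(x + 4)^2] = 2x + 8
  d/dx[(y + 1)^2] = 2·y'(y + 1)
  d/dx[-25] = 0

The pieces without y' make up ∂F/∂x and the coefficient of y' is ∂F/∂y:
  ∂F/∂x = 2x + 8,
  ∂F/∂y = 2y + 2.

Since d/dx[F] = ∂F/∂x + (∂F/∂y)·y' = 0, solve for y':
  (∂F/∂y)·y' = -∂F/∂x
  dy/dx = -(∂F/∂x)/(∂F/∂y) = -(2x + 8)/(2y + 2) = (-x - 4)/(y + 1)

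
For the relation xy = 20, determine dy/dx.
Take d/dx of both sides. Since y is implicitly a function of x, the chain rule attaches a y' = dy/dx factor whenever we differentiate through y.

Set F(x, y) = (left side) − (right side), so the curve is F = 0. Differentiating each term of F:
  d/dx[xy] = x·y' + y
  d/dx[-20] = 0

Collecting, the y'-free part is the partial derivative in x and the y' coefficient is the partial derivative in y:
  ∂F/∂x = y
  ∂F/∂y = x

so d/dx[F(x, y(x))] = ∂F/∂x + (∂F/∂y)·y' = 0. Rearranging,
  dy/dx = -(∂F/∂x)/(∂F/∂y) = -(y)/(x) = -y/x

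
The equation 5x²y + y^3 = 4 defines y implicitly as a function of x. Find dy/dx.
Take d/dx of both sides. Since y is implicitly a function of x, the chain rule attaches a y' = dy/dx factor whenever we differentiate through y.

Set F(x, y) = (left side) − (right side), so the curve is F = 0. Differentiating each term of F:
  d/dx[5x^2y] = 5x^2·y' + 10xy
  d/dx[y^3] = 3y^2·y'
  d/dx[-4] = 0

Collecting, the y'-free part is the partial derivative in x and the y' coefficient is the partial derivative in y:
  ∂F/∂x = 10xy
  ∂F/∂y = 5x^2 + 3y^2

so d/dx[F(x, y(x))] = ∂F/∂x + (∂F/∂y)·y' = 0. Rearranging,
  dy/dx = -(∂F/∂x)/(∂F/∂y) = -(10xy)/(5x^2 + 3y^2) = -10xy/(5x^2 + 3y^2)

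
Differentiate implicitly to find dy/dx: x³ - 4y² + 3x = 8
Differentiate the relation implicitly: treat y = y(x) and apply the chain rule, so every y-derivative picks up a y' = dy/dx factor.

With everything moved to the left-hand side, differentiate term by term:
  d/dx[x^3] = 3x^2
  d/dx[3x] = 3
  d/dx[-4y^2] = -8y·y'
  d/dx[-8] = 0

Separating the contributions that come from x directly and those that come through y:
  without y':      3x^2 + 3
  multiplying y':  -8y

so (3x^2 + 3) + (-8y)·y' = 0, and therefore
  dy/dx = -(3x^2 + 3)/(-8y) = 3(x^2 + 1)/(8y)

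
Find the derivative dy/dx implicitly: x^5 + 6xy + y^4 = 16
Take d/dx of both sides. Since y is implicitly a function of x, the chain rule attaches a y' = dy/dx factor whenever we differentiate through y.

Set F(x, y) = (left side) − (right side), so the curve is F = 0. Differentiating each term of F:
  d/dx[x^5] = 5x^4
  d/dx[6xy] = 6x·y' + 6y
  d/dx[y^4] = 4y^3·y'
  d/dx[-16] = 0

Collecting, the y'-free part is the partial derivative in x and the y' coefficient is the partial derivative in y:
  ∂F/∂x = 5x^4 + 6y
  ∂F/∂y = 6x + 4y^3

so d/dx[F(x, y(x))] = ∂F/∂x + (∂F/∂y)·y' = 0. Rearranging,
  dy/dx = -(∂F/∂x)/(∂F/∂y) = -(5x^4 + 6y)/(6x + 4y^3) = (-5x^4 - 6y)/(2(3x + 2y^3))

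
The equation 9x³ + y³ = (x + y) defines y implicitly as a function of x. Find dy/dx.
Differentiate the relation implicitly: treat y = y(x) and apply the chain rule, so every y-derivative picks up a y' = dy/dx factor.

With everything moved to the left-hand side, differentiate term by term:
  d/dx[9x^3] = 27x^2
  d/dx[-x] = -1
  d/dx[y^3] = 3y^2·y'
  d/dx[-y] = -y'

Separating the contributions that come from x directly and those that come through y:
  without y':      27x^2 - 1
  multiplying y':  3y^2 - 1

so (27x^2 - 1) + (3y^2 - 1)·y' = 0, and therefore
  dy/dx = -(27x^2 - 1)/(3y^2 - 1) = (1 - 27x^2)/(3y^2 - 1)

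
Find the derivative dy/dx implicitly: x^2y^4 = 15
Differentiate the relation implicitly: treat y = y(x) and apply the chain rule, so every y-derivative picks up a y' = dy/dx factor.

With everything moved to the left-hand side, differentiate term by term:
  d/dx[x^2y^4] = 4x^2y^3·y' + 2xy^4
  d/dx[-15] = 0

Separating the contributions that come from x directly and those that come through y:
  without y':      2xy^4
  multiplying y':  4x^2y^3

so (2xy^4) + (4x^2y^3)·y' = 0, and therefore
  dy/dx = -(2xy^4)/(4x^2y^3) = -y/(2x)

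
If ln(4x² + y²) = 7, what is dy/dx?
Differentiate the relation implicitly: treat y = y(x) and apply the chain rule, so every y-derivative picks up a y' = dy/dx factor.

With everything moved to the left-hand side, differentiate term by term:
  d/dx[ln(4x^2 + y^2)] = (8x + 2y·y')/(4x^2 + y^2)
  d/dx[-7] = 0

Separating the contributions that come from x directly and those that come through y:
  without y':      8x/(4x^2 + y^2)
  multiplying y':  2y/(4x^2 + y^2)

so (8x/(4x^2 + y^2)) + (2y/(4x^2 + y^2))·y' = 0, and therefore
  dy/dx = -(8x/(4x^2 + y^2))/(2y/(4x^2 + y^2)) = -4x/y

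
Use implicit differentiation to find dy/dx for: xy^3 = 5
Differentiate both sides with respect to x, treating y as y(x). By the chain rule, any term containing y contributes a factor of y' = dy/dx when we differentiate it.

Move every term to one side and write the relation as F(x, y) = 0. Term by term,
  d/dx[xy^3] = 3xy^2·y' + y^3
  d/dx[-5] = 0

The pieces without y' make up ∂F/∂x and the coefficient of y' is ∂F/∂y:
  ∂F/∂x = y^3,
  ∂F/∂y = 3xy^2.

Since d/dx[F] = ∂F/∂x + (∂F/∂y)·y' = 0, solve for y':
  (∂F/∂y)·y' = -∂F/∂x
  dy/dx = -(∂F/∂x)/(∂F/∂y) = -(y^3)/(3xy^2) = -y/(3x)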